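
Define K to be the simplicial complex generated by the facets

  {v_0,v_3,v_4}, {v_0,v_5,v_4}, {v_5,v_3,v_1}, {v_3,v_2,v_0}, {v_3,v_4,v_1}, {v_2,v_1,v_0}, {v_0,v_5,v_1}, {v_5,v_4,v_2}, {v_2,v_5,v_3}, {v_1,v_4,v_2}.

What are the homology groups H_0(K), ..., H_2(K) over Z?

H_0 = Z,  H_1 = Z_2,  H_2 = 0.

Take the total order v_0 < v_1 < v_2 < v_3 < v_4 < v_5 on the vertex set. Then K (dimension 2) consists of the simplices:

  0-simplices (6): [v_0], [v_1], [v_2], [v_3], [v_4], [v_5]
  1-simplices (15): (15 of them)
  2-simplices (10): [v_0,v_1,v_2], [v_0,v_1,v_5], [v_0,v_2,v_3], [v_0,v_3,v_4], [v_0,v_4,v_5], [v_1,v_2,v_4], [v_1,v_3,v_4], [v_1,v_3,v_5], [v_2,v_3,v_5], [v_2,v_4,v_5]

giving chain groups C_0 ≅ Z^6, C_1 ≅ Z^15, C_2 ≅ Z^10.

Boundary ∂_1: C_1 → C_0 is given by ∂[p,q] = [q] − [p]. For instance
  ∂[v_1,v_3] = [v_3] − [v_1].
The resulting 6×15 matrix has rank 5, and its Smith normal form has invariant factors (1,1,1,1,1).

The boundary map ∂_2: C_2 → C_1 maps a triangle to the signed sum of its edges. For instance
  ∂[v_0,v_4,v_5] = [v_4,v_5] − [v_0,v_5] + [v_0,v_4],
  ∂[v_0,v_2,v_3] = [v_2,v_3] − [v_0,v_3] + [v_0,v_2].
The 15×10 boundary matrix has rank 10 and Smith normal form diag(1,1,1,1,1,1,1,1,1,2).

Now H_k = ker ∂_k / im ∂_{k+1}, so:

  H_0: rank C_0 − rank ∂_1 = 6 − 5 = 1, and the invariant factors of ∂_1 are all 1, so H_0 = Z.
  H_1: rank ker ∂_1 − rank ∂_2 = (15 − 5) − 10 = 0, and ∂_2 has invariant factor 2 > 1, so H_1 = Z_2.
  H_2: rank ker ∂_2 − rank ∂_3 = (10 − 10) − 0 = 0, and there is no ∂_3, so H_2 = 0.

As a check, the Euler characteristic is 6 − 15 + 10 = 1, which agrees with 1 − 0 + 0 = 1.
(K is a triangulation of the real projective plane RP^2.)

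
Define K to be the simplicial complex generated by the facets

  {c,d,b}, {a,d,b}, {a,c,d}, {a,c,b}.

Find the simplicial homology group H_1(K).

H_1 = 0.

Take the total order a < b < c < d on the vertex set. Then K (dimension 2) consists of the simplices:

  0-simplices (4): a, b, c, d
  1-simplices (6): ab, ac, ad, bc, bd, cd
  2-simplices (4): abc, abd, acd, bcd

so the chain groups are C_0 ≅ Z^4, C_1 ≅ Z^6, C_2 ≅ Z^4.

The boundary map ∂_1: C_1 → C_0 sends each edge [p,q] (with p < q) to q − p.
As a 4×6 matrix over Z this has rank 3, with invariant factors (1,1,1).

Boundary ∂_2: C_2 → C_1 maps a triangle to the signed sum of its edges. For instance
  ∂abc = bc − ac + ab,
  ∂acd = cd − ad + ac.
The resulting 6×4 matrix has rank 3, and its Smith normal form has invariant factors (1,1,1).

Reading off H_k = ker ∂_k / im ∂_{k+1}:

  H_1: rank ker ∂_1 − rank ∂_2 = (6 − 3) − 3 = 0, and the invariant factors of ∂_2 are all 1, so H_1 ≅ 0.

(K is a triangulation of the 2-sphere S^2.)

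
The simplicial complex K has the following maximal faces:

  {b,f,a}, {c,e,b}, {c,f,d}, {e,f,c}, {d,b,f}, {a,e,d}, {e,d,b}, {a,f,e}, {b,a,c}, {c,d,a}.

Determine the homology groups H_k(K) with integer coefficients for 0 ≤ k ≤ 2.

H_0 = Z,  H_1 = Z_2,  H_2 = 0.

We work with the vertex ordering a < b < c < d < e < f. The simplices of K, each written with vertices in increasing order, are:

  0-simplices (6): a, b, c, d, e, f
  1-simplices (15): ab, ac, ad, ae, af, bc, bd, be, bf, cd, ce, cf, de, df, ef
  2-simplices (10): abc, abf, acd, ade, aef, bce, bde, bdf, cdf, cef

so the chain groups are C_0 ≅ Z^6, C_1 ≅ Z^15, C_2 ≅ Z^10.

Boundary ∂_1: C_1 → C_0 is given by ∂[p,q] = [q] − [p]. For instance
  ∂ce = e − c.
The resulting 6×15 matrix has rank 5, and its Smith normal form has invariant factors (1,1,1,1,1).

Boundary ∂_2: C_2 → C_1 sends each 2-simplex [p,q,r] to [q,r] − [p,r] + [p,q]. For instance
  ∂aef = ef − af + ae,
  ∂acd = cd − ad + ac.
This gives a 15×10 integer matrix of rank 10; reducing to Smith normal form yields diagonal entries (1,1,1,1,1,1,1,1,1,2).

Reading off H_k = ker ∂_k / im ∂_{k+1}:

  H_0: rank C_0 − rank ∂_1 = 6 − 5 = 1, and the invariant factors of ∂_1 are all 1, so H_0 = Z.
  H_1: rank ker ∂_1 − rank ∂_2 = (15 − 5) − 10 = 0, and ∂_2 has invariant factor 2 > 1, so H_1 = Z_2.
  H_2: rank ker ∂_2 − rank ∂_3 = (10 − 10) − 0 = 0, and there is no ∂_3, so H_2 = 0.

(K is a triangulation of the real projective plane RP^2.)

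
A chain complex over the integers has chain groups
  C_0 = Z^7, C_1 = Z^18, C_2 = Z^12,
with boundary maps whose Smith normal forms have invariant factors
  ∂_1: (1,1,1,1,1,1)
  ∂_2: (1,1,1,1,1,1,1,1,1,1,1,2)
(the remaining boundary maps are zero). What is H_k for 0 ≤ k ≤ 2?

H_0: b_0 = 7 − 0 − 6 = 1; torsion from ∂_1 factors > 1: none. So H_0 = Z.
H_1: b_1 = 18 − 6 − 12 = 0; torsion from ∂_2 factors > 1: [2]. So H_1 = Z_2.
H_2: b_2 = 12 − 12 − 0 = 0; torsion from ∂_3 factors > 1: none. So H_2 = 0.

H_0 = Z,  H_1 = Z_2,  H_2 = 0.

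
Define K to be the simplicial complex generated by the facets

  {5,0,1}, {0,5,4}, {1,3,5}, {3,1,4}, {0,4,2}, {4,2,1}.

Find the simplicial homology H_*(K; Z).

We work with the vertex ordering 0 < 1 < 2 < 3 < 4 < 5. The simplices of K, each written with vertices in increasing order, are:

  0-simplices (6): [0], [1], [2], [3], [4], [5]
  1-simplices (12): [0,1], [0,2], [0,4], [0,5], [1,2], [1,3], [1,4], [1,5], [2,4], [3,4], [3,5], [4,5]
  2-simplices (6): [0,1,5], [0,2,4], [0,4,5], [1,2,4], [1,3,4], [1,3,5]

so the chain groups are C_0 ≅ Z^6, C_1 ≅ Z^12, C_2 ≅ Z^6.

∂_1: C_1 → C_0 is given by ∂[p,q] = [q] − [p]. For instance
  ∂[1,5] = [5] − [1].
The resulting 6×12 matrix has rank 5, and its Smith normal form has invariant factors (1,1,1,1,1).

∂_2: C_2 → C_1 sends each 2-simplex [p,q,r] to [q,r] − [p,r] + [p,q]. For instance
  ∂[1,2,4] = [2,4] − [1,4] + [1,2],
  ∂[1,3,5] = [3,5] − [1,5] + [1,3].
The 12×6 boundary matrix has rank 6 and Smith normal form diag(1,1,1,1,1,1).

Reading off H_k = ker ∂_k / im ∂_{k+1}:

  H_0: rank C_0 − rank ∂_1 = 6 − 5 = 1, and the invariant factors of ∂_1 are all 1, so H_0 ≅ Z.
  H_1: rank ker ∂_1 − rank ∂_2 = (12 − 5) − 6 = 1, and the invariant factors of ∂_2 are all 1, so H_1 ≅ Z.
  H_2: rank ker ∂_2 − rank ∂_3 = (6 − 6) − 0 = 0, and there is no ∂_3, so H_2 ≅ 0.

H_0 = Z,  H_1 = Z,  H_2 = 0.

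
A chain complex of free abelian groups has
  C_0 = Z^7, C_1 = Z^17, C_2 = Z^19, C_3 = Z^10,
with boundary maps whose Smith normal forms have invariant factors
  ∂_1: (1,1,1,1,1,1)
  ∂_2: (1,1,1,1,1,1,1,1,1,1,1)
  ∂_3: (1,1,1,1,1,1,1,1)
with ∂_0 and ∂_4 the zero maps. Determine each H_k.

H_0 ≅ Z,  H_1 = 0,  H_2 = 0,  H_3 ≅ Z^2.

H_0: b_0 = 7 − 0 − 6 = 1; torsion from ∂_1 factors > 1: none. So H_0 ≅ Z.
H_1: b_1 = 17 − 6 − 11 = 0; torsion from ∂_2 factors > 1: none. So H_1 ≅ 0.
H_2: b_2 = 19 − 11 − 8 = 0; torsion from ∂_3 factors > 1: none. So H_2 ≅ 0.
H_3: b_3 = 10 − 8 − 0 = 2; torsion from ∂_4 factors > 1: none. So H_3 ≅ Z^2.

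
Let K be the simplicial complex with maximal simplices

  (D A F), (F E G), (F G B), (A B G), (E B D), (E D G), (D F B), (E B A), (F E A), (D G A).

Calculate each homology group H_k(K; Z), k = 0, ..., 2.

H_0 = Z,  H_1 = Z/2,  H_2 = 0.

Fix the vertex order A < B < D < E < F < G and write every simplex with vertices in increasing order. Then dim K = 2 and the simplices of K are:

  0-simplices (6): A, B, D, E, F, G
  1-simplices (15): AB, AD, AE, AF, AG, BD, BE, BF, BG, DE, DF, DG, EF, EG, FG
  2-simplices (10): ABE, ABG, ADF, ADG, AEF, BDE, BDF, BFG, DEG, EFG

Hence C_0 ≅ Z^6, C_1 ≅ Z^15, C_2 ≅ Z^10.

The boundary map ∂_1: C_1 → C_0 is given by ∂[p,q] = [q] − [p]. For instance
  ∂DG = G − D.
This gives a 6×15 integer matrix of rank 5; reducing to Smith normal form yields diagonal entries (1,1,1,1,1).

∂_2: C_2 → C_1 acts by ∂[p,q,r] = [q,r] − [p,r] + [p,q]. For instance
  ∂BDE = DE − BE + BD,
  ∂DEG = EG − DG + DE.
The 15×10 boundary matrix has rank 10 and Smith normal form diag(1,1,1,1,1,1,1,1,1,2).

Computing H_k = (kernel of ∂_k) / (image of ∂_{k+1}):

  H_0: rank C_0 − rank ∂_1 = 6 − 5 = 1, and the invariant factors of ∂_1 are all 1, so H_0 ≅ Z.
  H_1: rank ker ∂_1 − rank ∂_2 = (15 − 5) − 10 = 0, and ∂_2 has invariant factor 2 > 1, so H_1 ≅ Z/2.
  H_2: rank ker ∂_2 − rank ∂_3 = (10 − 10) − 0 = 0, and there is no ∂_3, so H_2 ≅ 0.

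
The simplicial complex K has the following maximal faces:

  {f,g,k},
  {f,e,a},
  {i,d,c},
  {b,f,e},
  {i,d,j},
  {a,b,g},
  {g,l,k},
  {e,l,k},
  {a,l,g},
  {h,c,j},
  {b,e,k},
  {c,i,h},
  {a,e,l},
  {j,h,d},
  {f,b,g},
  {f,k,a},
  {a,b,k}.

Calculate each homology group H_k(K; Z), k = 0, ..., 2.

We work with the vertex ordering a < b < c < d < e < f < g < h < i < j < k < l. The simplices of K, each written with vertices in increasing order, are:

  0-simplices (12): a, b, c, d, e, f, g, h, i, j, k, l
  1-simplices (28): ab, ae, af, ag, ak, al, be, bf, bg, bk, cd, ch, ci, cj, dh, di, dj, ef, ek, el, fg, fk, gk, gl, hi, hj, ij, kl
  2-simplices (17): abg, abk, aef, ael, afk, agl, bef, bek, bfg, cdi, chi, chj, dhj, dij, ekl, fgk, gkl

giving chain groups C_0 ≅ Z^12, C_1 ≅ Z^28, C_2 ≅ Z^17.

Boundary ∂_1: C_1 → C_0 sends each edge [p,q] (with p < q) to q − p. For instance
  ∂di = i − d.
The 12×28 boundary matrix has rank 10 and Smith normal form diag(1,1,1,1,1,1,1,1,1,1).

The boundary map ∂_2: C_2 → C_1 maps a triangle to the signed sum of its edges. For instance
  ∂fgk = gk − fk + fg,
  ∂bek = ek − bk + be.
This gives a 28×17 integer matrix of rank 17; reducing to Smith normal form yields diagonal entries (1,1,1,1,1,1,1,1,1,1,1,1,1,1,1,1,2).

From H_k ≅ ker(∂_k) / im(∂_{k+1}) we obtain:

  H_0: rank C_0 − rank ∂_1 = 12 − 10 = 2, and the invariant factors of ∂_1 are all 1, so H_0 = Z^2.
  H_1: rank ker ∂_1 − rank ∂_2 = (28 − 10) − 17 = 1, and ∂_2 has invariant factor 2 > 1, so H_1 = Z ⊕ Z/2.
  H_2: rank ker ∂_2 − rank ∂_3 = (17 − 17) − 0 = 0, and there is no ∂_3, so H_2 = 0.

As a check, the Euler characteristic is 12 − 28 + 17 = 1, which agrees with 2 − 1 + 0 = 1.

H_0 = Z^2,  H_1 = Z ⊕ Z/2,  H_2 = 0.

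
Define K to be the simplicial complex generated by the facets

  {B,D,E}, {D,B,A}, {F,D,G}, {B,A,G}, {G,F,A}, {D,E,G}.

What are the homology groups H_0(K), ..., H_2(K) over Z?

H_0 ≅ Z,  H_1 ≅ Z,  H_2 = 0.

Fix the vertex order A < B < D < E < F < G and write every simplex with vertices in increasing order. Then dim K = 2 and the simplices of K are:

  0-simplices (6): A, B, D, E, F, G
  1-simplices (12): AB, AD, AF, AG, BD, BE, BG, DE, DF, DG, EG, FG
  2-simplices (6): ABD, ABG, AFG, BDE, DEG, DFG

Hence C_0 ≅ Z^6, C_1 ≅ Z^12, C_2 ≅ Z^6.

Boundary ∂_1: C_1 → C_0 sends each edge [p,q] (with p < q) to q − p.
The 6×12 boundary matrix has rank 5 and Smith normal form diag(1,1,1,1,1).

The boundary map ∂_2: C_2 → C_1 maps a triangle to the signed sum of its edges. For instance
  ∂BDE = DE − BE + BD,
  ∂ABD = BD − AD + AB.
The resulting 12×6 matrix has rank 6, and its Smith normal form has invariant factors (1,1,1,1,1,1).

Now H_k = ker ∂_k / im ∂_{k+1}, so:

  H_0: rank C_0 − rank ∂_1 = 6 − 5 = 1, and the invariant factors of ∂_1 are all 1, so H_0 ≅ Z.
  H_1: rank ker ∂_1 − rank ∂_2 = (12 − 5) − 6 = 1, and the invariant factors of ∂_2 are all 1, so H_1 ≅ Z.
  H_2: rank ker ∂_2 − rank ∂_3 = (6 − 6) − 0 = 0, and there is no ∂_3, so H_2 ≅ 0.

As a check, the Euler characteristic is 6 − 12 + 6 = 0, which agrees with 1 − 1 + 0 = 0.
(K is a triangulation of the cylinder S^1 x I.)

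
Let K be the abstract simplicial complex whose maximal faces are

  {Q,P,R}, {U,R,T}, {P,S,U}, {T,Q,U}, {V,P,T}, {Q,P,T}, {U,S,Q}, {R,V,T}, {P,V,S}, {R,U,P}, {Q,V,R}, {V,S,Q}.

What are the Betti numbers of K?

Order the vertices as P < Q < R < S < T < U < V. Listing each simplex with vertices in this order, K has dimension 2 with simplices:

  0-simplices (7): P, Q, R, S, T, U, V
  1-simplices (18): PQ, PR, PS, PT, PU, PV, QR, QS, QT, QU, QV, RT, RU, RV, SU, SV, TU, TV
  2-simplices (12): PQR, PQT, PRU, PSU, PSV, PTV, QRV, QSU, QSV, QTU, RTU, RTV

so the chain groups are C_0 ≅ Z^7, C_1 ≅ Z^18, C_2 ≅ Z^12.

The boundary map ∂_1: C_1 → C_0 maps an edge to its endpoints' difference, ∂[p,q] = q − p. For instance
  ∂TV = V − T.
As a 7×18 matrix over Z this has rank 6, with invariant factors (1,1,1,1,1,1).

The boundary map ∂_2: C_2 → C_1 acts by ∂[p,q,r] = [q,r] − [p,r] + [p,q]. For instance
  ∂RTV = TV − RV + RT,
  ∂PQT = QT − PT + PQ.
As a 18×12 matrix over Z this has rank 12, with invariant factors (1,1,1,1,1,1,1,1,1,1,1,2).

From H_k ≅ ker(∂_k) / im(∂_{k+1}) we obtain:

  H_0: rank C_0 − rank ∂_1 = 7 − 6 = 1, and the invariant factors of ∂_1 are all 1, so H_0 ≅ Z.
  H_1: rank ker ∂_1 − rank ∂_2 = (18 − 6) − 12 = 0, and ∂_2 has invariant factor 2 > 1, so H_1 ≅ Z/2.
  H_2: rank ker ∂_2 − rank ∂_3 = (12 − 12) − 0 = 0, and there is no ∂_3, so H_2 ≅ 0.

Hence the Betti numbers are b_0 = 1, b_1 = 0, b_2 = 0.

b_0 = 1, b_1 = 0, b_2 = 0.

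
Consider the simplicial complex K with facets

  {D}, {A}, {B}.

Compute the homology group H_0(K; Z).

H_0 = Z^3.

K has 3 vertices.
rank ∂_0 = 0, rank ∂_1 = 0 ⇒ b_0 = 3 − 0 − 0 = 3. So H_0 = Z^3.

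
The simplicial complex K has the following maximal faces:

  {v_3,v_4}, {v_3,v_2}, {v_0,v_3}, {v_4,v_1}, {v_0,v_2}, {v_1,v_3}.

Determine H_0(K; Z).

H_0 ≅ Z.

Order the vertices as v_0 < v_1 < v_2 < v_3 < v_4. Listing each simplex with vertices in this order, K has dimension 1 with simplices:

  0-simplices (5): [v_0], [v_1], [v_2], [v_3], [v_4]
  1-simplices (6): [v_0,v_2], [v_0,v_3], [v_1,v_3], [v_1,v_4], [v_2,v_3], [v_3,v_4]

Hence C_0 ≅ Z^5, C_1 ≅ Z^6.

The boundary map ∂_1: C_1 → C_0 sends each edge [p,q] (with p < q) to q − p.
This gives a 5×6 integer matrix of rank 4; reducing to Smith normal form yields diagonal entries (1,1,1,1).

From H_k ≅ ker(∂_k) / im(∂_{k+1}) we obtain:

  H_0: rank C_0 − rank ∂_1 = 5 − 4 = 1, and the invariant factors of ∂_1 are all 1, so H_0 ≅ Z.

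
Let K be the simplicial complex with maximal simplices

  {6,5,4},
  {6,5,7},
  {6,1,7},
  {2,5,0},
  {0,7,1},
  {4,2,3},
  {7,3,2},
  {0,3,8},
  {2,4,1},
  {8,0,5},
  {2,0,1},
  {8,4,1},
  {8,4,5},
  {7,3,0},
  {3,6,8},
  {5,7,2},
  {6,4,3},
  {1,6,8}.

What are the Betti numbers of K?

b_0 = 1, b_1 = 1, b_2 = 0.

Take the total order 0 < 1 < 2 < 3 < 4 < 5 < 6 < 7 < 8 on the vertex set. Then K (dimension 2) consists of the simplices:

  0-simplices (9): [0], [1], [2], [3], [4], [5], [6], [7], [8]
  1-simplices (27): (27 of them)
  2-simplices (18): [0,1,2], [0,1,7], [0,2,5], [0,3,7], [0,3,8], [0,5,8], [1,2,4], [1,4,8], [1,6,7], [1,6,8], [2,3,4], [2,3,7], [2,5,7], [3,4,6], [3,6,8], [4,5,6], [4,5,8], [5,6,7]

so the chain groups are C_0 ≅ Z^9, C_1 ≅ Z^27, C_2 ≅ Z^18.

The boundary map ∂_1: C_1 → C_0 is given by ∂[p,q] = [q] − [p].
This gives a 9×27 integer matrix of rank 8; reducing to Smith normal form yields diagonal entries (1,1,1,1,1,1,1,1).

Boundary ∂_2: C_2 → C_1 acts by ∂[p,q,r] = [q,r] − [p,r] + [p,q]. For instance
  ∂[0,3,8] = [3,8] − [0,8] + [0,3],
  ∂[4,5,8] = [5,8] − [4,8] + [4,5].
The 27×18 boundary matrix has rank 18 and Smith normal form diag(1,1,1,1,1,1,1,1,1,1,1,1,1,1,1,1,1,2).

From H_k ≅ ker(∂_k) / im(∂_{k+1}) we obtain:

  H_0: rank C_0 − rank ∂_1 = 9 − 8 = 1, and the invariant factors of ∂_1 are all 1, so H_0 ≅ Z.
  H_1: rank ker ∂_1 − rank ∂_2 = (27 − 8) − 18 = 1, and ∂_2 has invariant factor 2 > 1, so H_1 ≅ Z ⊕ Z/2.
  H_2: rank ker ∂_2 − rank ∂_3 = (18 − 18) − 0 = 0, and there is no ∂_3, so H_2 ≅ 0.

(K is a triangulation of the Klein bottle.)

Hence the Betti numbers are b_0 = 1, b_1 = 1, b_2 = 0.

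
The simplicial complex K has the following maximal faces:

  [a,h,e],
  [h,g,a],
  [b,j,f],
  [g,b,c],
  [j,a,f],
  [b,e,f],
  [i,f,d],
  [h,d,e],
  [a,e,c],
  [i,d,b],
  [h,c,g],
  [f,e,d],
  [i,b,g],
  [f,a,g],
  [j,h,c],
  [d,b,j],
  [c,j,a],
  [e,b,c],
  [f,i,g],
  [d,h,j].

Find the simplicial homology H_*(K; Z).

H_0 = Z,  H_1 = Z × Z/2,  H_2 = 0.

We work with the vertex ordering a < b < c < d < e < f < g < h < i < j. The simplices of K, each written with vertices in increasing order, are:

  0-simplices (10): a, b, c, d, e, f, g, h, i, j
  1-simplices (30): ac, ae, af, ag, ah, aj, bc, bd, be, bf, bg, bi, bj, ce, cg, ch, cj, de, df, dh, di, dj, ef, eh, fg, fi, fj, gh, gi, hj
  2-simplices (20): ace, acj, aeh, afg, afj, agh, bce, bcg, bdi, bdj, bef, bfj, bgi, cgh, chj, def, deh, dfi, dhj, fgi

Hence C_0 ≅ Z^10, C_1 ≅ Z^30, C_2 ≅ Z^20.

Boundary ∂_1: C_1 → C_0 is given by ∂[p,q] = [q] − [p]. For instance
  ∂fg = g − f.
The 10×30 boundary matrix has rank 9 and Smith normal form diag(1,1,1,1,1,1,1,1,1).

∂_2: C_2 → C_1 maps a triangle to the signed sum of its edges. For instance
  ∂dhj = hj − dj + dh,
  ∂chj = hj − cj + ch.
As a 30×20 matrix over Z this has rank 20, with invariant factors (1,1,1,1,1,1,1,1,1,1,1,1,1,1,1,1,1,1,1,2).

Computing H_k = (kernel of ∂_k) / (image of ∂_{k+1}):

  H_0: rank C_0 − rank ∂_1 = 10 − 9 = 1, and the invariant factors of ∂_1 are all 1, so H_0 = Z.
  H_1: rank ker ∂_1 − rank ∂_2 = (30 − 9) − 20 = 1, and ∂_2 has invariant factor 2 > 1, so H_1 = Z × Z/2.
  H_2: rank ker ∂_2 − rank ∂_3 = (20 − 20) − 0 = 0, and there is no ∂_3, so H_2 = 0.

As a check, the Euler characteristic is 10 − 30 + 20 = 0, which agrees with 1 − 1 + 0 = 0.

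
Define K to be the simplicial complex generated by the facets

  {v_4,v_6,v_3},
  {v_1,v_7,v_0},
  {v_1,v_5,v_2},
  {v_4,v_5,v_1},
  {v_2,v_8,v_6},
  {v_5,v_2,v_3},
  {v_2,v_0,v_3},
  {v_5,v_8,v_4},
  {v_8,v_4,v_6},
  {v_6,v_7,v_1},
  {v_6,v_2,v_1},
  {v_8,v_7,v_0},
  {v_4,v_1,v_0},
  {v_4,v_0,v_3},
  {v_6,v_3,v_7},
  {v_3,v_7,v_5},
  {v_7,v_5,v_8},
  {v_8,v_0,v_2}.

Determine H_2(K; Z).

Fix the vertex order v_0 < v_1 < v_2 < v_3 < v_4 < v_5 < v_6 < v_7 < v_8 and write every simplex with vertices in increasing order. Then dim K = 2 and the simplices of K are:

  0-simplices (9): [v_0], [v_1], [v_2], [v_3], [v_4], [v_5], [v_6], [v_7], [v_8]
  1-simplices (27): (27 of them)
  2-simplices (18): (18 of them)

giving chain groups C_0 ≅ Z^9, C_1 ≅ Z^27, C_2 ≅ Z^18.

Boundary ∂_1: C_1 → C_0 sends each edge [p,q] (with p < q) to q − p.
As a 9×27 matrix over Z this has rank 8, with invariant factors (1,1,1,1,1,1,1,1).

Boundary ∂_2: C_2 → C_1 maps a triangle to the signed sum of its edges. For instance
  ∂[v_2,v_6,v_8] = [v_6,v_8] − [v_2,v_8] + [v_2,v_6],
  ∂[v_5,v_7,v_8] = [v_7,v_8] − [v_5,v_8] + [v_5,v_7].
The resulting 27×18 matrix has rank 17, and its Smith normal form has invariant factors (1,1,1,1,1,1,1,1,1,1,1,1,1,1,1,1,1).

From H_k ≅ ker(∂_k) / im(∂_{k+1}) we obtain:

  H_2: rank ker ∂_2 − rank ∂_3 = (18 − 17) − 0 = 1, and there is no ∂_3, so H_2 ≅ Z.

H_2 ≅ Z.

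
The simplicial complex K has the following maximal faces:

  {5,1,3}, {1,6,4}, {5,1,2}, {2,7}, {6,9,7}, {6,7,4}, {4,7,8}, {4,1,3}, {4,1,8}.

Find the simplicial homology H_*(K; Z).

H_0 = Z,  H_1 = Z,  H_2 = 0.

We work with the vertex ordering 1 < 2 < 3 < 4 < 5 < 6 < 7 < 8 < 9. The simplices of K, each written with vertices in increasing order, are:

  0-simplices (9): [1], [2], [3], [4], [5], [6], [7], [8], [9]
  1-simplices (17): [1,2], [1,3], [1,4], [1,5], [1,6], [1,8], [2,5], [2,7], [3,4], [3,5], [4,6], [4,7], [4,8], [6,7], [6,9], [7,8], [7,9]
  2-simplices (8): [1,2,5], [1,3,4], [1,3,5], [1,4,6], [1,4,8], [4,6,7], [4,7,8], [6,7,9]

Hence C_0 ≅ Z^9, C_1 ≅ Z^17, C_2 ≅ Z^8.

∂_1: C_1 → C_0 maps an edge to its endpoints' difference, ∂[p,q] = q − p.
The resulting 9×17 matrix has rank 8, and its Smith normal form has invariant factors (1,1,1,1,1,1,1,1).

∂_2: C_2 → C_1 maps a triangle to the signed sum of its edges. For instance
  ∂[1,4,8] = [4,8] − [1,8] + [1,4],
  ∂[1,3,4] = [3,4] − [1,4] + [1,3].
The resulting 17×8 matrix has rank 8, and its Smith normal form has invariant factors (1,1,1,1,1,1,1,1).

Reading off H_k = ker ∂_k / im ∂_{k+1}:

  H_0: rank C_0 − rank ∂_1 = 9 − 8 = 1, and the invariant factors of ∂_1 are all 1, so H_0 ≅ Z.
  H_1: rank ker ∂_1 − rank ∂_2 = (17 − 8) − 8 = 1, and the invariant factors of ∂_2 are all 1, so H_1 ≅ Z.
  H_2: rank ker ∂_2 − rank ∂_3 = (8 − 8) − 0 = 0, and there is no ∂_3, so H_2 ≅ 0.

As a check, the Euler characteristic is 9 − 17 + 8 = 0, which agrees with 1 − 1 + 0 = 0.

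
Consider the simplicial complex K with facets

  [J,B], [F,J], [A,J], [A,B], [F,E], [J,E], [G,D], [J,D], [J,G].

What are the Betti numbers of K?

b_0 = 1, b_1 = 3.

Order the vertices as A < B < D < E < F < G < J. Listing each simplex with vertices in this order, K has dimension 1 with simplices:

  0-simplices (7): A, B, D, E, F, G, J
  1-simplices (9): AB, AJ, BJ, DG, DJ, EF, EJ, FJ, GJ

Hence C_0 ≅ Z^7, C_1 ≅ Z^9.

The boundary map ∂_1: C_1 → C_0 sends each edge [p,q] (with p < q) to q − p. For instance
  ∂DG = G − D.
The 7×9 boundary matrix has rank 6 and Smith normal form diag(1,1,1,1,1,1).

Reading off H_k = ker ∂_k / im ∂_{k+1}:

  H_0: rank C_0 − rank ∂_1 = 7 − 6 = 1, and the invariant factors of ∂_1 are all 1, so H_0 = Z.
  H_1: rank ker ∂_1 − rank ∂_2 = (9 − 6) − 0 = 3, and there is no ∂_2, so H_1 = Z^3.

As a check, the Euler characteristic is 7 − 9 = -2, which agrees with 1 − 3 = -2.
(K is a triangulation of a wedge of 3 circles.)

Hence the Betti numbers are b_0 = 1, b_1 = 3.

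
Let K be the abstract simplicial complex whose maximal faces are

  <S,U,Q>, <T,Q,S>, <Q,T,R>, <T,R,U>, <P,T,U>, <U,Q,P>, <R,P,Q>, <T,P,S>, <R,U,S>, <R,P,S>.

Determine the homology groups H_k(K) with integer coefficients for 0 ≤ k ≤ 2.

H_0 = Z,  H_1 = Z/2,  H_2 = 0.

We work with the vertex ordering P < Q < R < S < T < U. The simplices of K, each written with vertices in increasing order, are:

  0-simplices (6): P, Q, R, S, T, U
  1-simplices (15): PQ, PR, PS, PT, PU, QR, QS, QT, QU, RS, RT, RU, ST, SU, TU
  2-simplices (10): PQR, PQU, PRS, PST, PTU, QRT, QST, QSU, RSU, RTU

so the chain groups are C_0 ≅ Z^6, C_1 ≅ Z^15, C_2 ≅ Z^10.

The boundary map ∂_1: C_1 → C_0 maps an edge to its endpoints' difference, ∂[p,q] = q − p.
This gives a 6×15 integer matrix of rank 5; reducing to Smith normal form yields diagonal entries (1,1,1,1,1).

The boundary map ∂_2: C_2 → C_1 sends each 2-simplex [p,q,r] to [q,r] − [p,r] + [p,q]. For instance
  ∂PST = ST − PT + PS,
  ∂QSU = SU − QU + QS.
This gives a 15×10 integer matrix of rank 10; reducing to Smith normal form yields diagonal entries (1,1,1,1,1,1,1,1,1,2).

Now H_k = ker ∂_k / im ∂_{k+1}, so:

  H_0: rank C_0 − rank ∂_1 = 6 − 5 = 1, and the invariant factors of ∂_1 are all 1, so H_0 = Z.
  H_1: rank ker ∂_1 − rank ∂_2 = (15 − 5) − 10 = 0, and ∂_2 has invariant factor 2 > 1, so H_1 = Z/2.
  H_2: rank ker ∂_2 − rank ∂_3 = (10 − 10) − 0 = 0, and there is no ∂_3, so H_2 = 0.

As a check, the Euler characteristic is 6 − 15 + 10 = 1, which agrees with 1 − 0 + 0 = 1.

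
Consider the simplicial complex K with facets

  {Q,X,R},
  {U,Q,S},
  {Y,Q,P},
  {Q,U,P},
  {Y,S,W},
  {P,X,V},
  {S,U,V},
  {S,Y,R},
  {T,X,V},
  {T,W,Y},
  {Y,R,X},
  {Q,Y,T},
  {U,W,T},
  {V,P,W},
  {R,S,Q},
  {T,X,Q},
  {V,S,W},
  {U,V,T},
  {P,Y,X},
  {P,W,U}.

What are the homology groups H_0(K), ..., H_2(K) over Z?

H_0 = Z,  H_1 = Z × Z/2,  H_2 = 0.

We work with the vertex ordering P < Q < R < S < T < U < V < W < X < Y. The simplices of K, each written with vertices in increasing order, are:

  0-simplices (10): P, Q, R, S, T, U, V, W, X, Y
  1-simplices (30): PQ, PU, PV, PW, PX, PY, QR, QS, QT, QU, QX, QY, RS, RX, RY, SU, SV, SW, SY, TU, TV, TW, TX, TY, UV, UW, VW, VX, WY, XY
  2-simplices (20): PQU, PQY, PUW, PVW, PVX, PXY, QRS, QRX, QSU, QTX, QTY, RSY, RXY, SUV, SVW, SWY, TUV, TUW, TVX, TWY

Hence C_0 ≅ Z^10, C_1 ≅ Z^30, C_2 ≅ Z^20.

The boundary map ∂_1: C_1 → C_0 maps an edge to its endpoints' difference, ∂[p,q] = q − p.
The resulting 10×30 matrix has rank 9, and its Smith normal form has invariant factors (1,1,1,1,1,1,1,1,1).

The boundary map ∂_2: C_2 → C_1 sends each 2-simplex [p,q,r] to [q,r] − [p,r] + [p,q]. For instance
  ∂PXY = XY − PY + PX,
  ∂SVW = VW − SW + SV.
As a 30×20 matrix over Z this has rank 20, with invariant factors (1,1,1,1,1,1,1,1,1,1,1,1,1,1,1,1,1,1,1,2).

Computing H_k = (kernel of ∂_k) / (image of ∂_{k+1}):

  H_0: rank C_0 − rank ∂_1 = 10 − 9 = 1, and the invariant factors of ∂_1 are all 1, so H_0 = Z.
  H_1: rank ker ∂_1 − rank ∂_2 = (30 − 9) − 20 = 1, and ∂_2 has invariant factor 2 > 1, so H_1 = Z × Z/2.
  H_2: rank ker ∂_2 − rank ∂_3 = (20 − 20) − 0 = 0, and there is no ∂_3, so H_2 = 0.

As a check, the Euler characteristic is 10 − 30 + 20 = 0, which agrees with 1 − 1 + 0 = 0.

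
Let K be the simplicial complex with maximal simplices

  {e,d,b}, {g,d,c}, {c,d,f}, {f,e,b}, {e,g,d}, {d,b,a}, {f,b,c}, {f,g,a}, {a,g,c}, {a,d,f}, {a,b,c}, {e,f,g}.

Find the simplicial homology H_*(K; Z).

We work with the vertex ordering a < b < c < d < e < f < g. The simplices of K, each written with vertices in increasing order, are:

  0-simplices (7): a, b, c, d, e, f, g
  1-simplices (18): ab, ac, ad, af, ag, bc, bd, be, bf, cd, cf, cg, de, df, dg, ef, eg, fg
  2-simplices (12): abc, abd, acg, adf, afg, bcf, bde, bef, cdf, cdg, deg, efg

giving chain groups C_0 ≅ Z^7, C_1 ≅ Z^18, C_2 ≅ Z^12.

∂_1: C_1 → C_0 sends each edge [p,q] (with p < q) to q − p. For instance
  ∂cg = g − c.
This gives a 7×18 integer matrix of rank 6; reducing to Smith normal form yields diagonal entries (1,1,1,1,1,1).

Boundary ∂_2: C_2 → C_1 sends each 2-simplex [p,q,r] to [q,r] − [p,r] + [p,q]. For instance
  ∂efg = fg − eg + ef,
  ∂bcf = cf − bf + bc.
The resulting 18×12 matrix has rank 12, and its Smith normal form has invariant factors (1,1,1,1,1,1,1,1,1,1,1,2).

Now H_k = ker ∂_k / im ∂_{k+1}, so:

  H_0: rank C_0 − rank ∂_1 = 7 − 6 = 1, and the invariant factors of ∂_1 are all 1, so H_0 = Z.
  H_1: rank ker ∂_1 − rank ∂_2 = (18 − 6) − 12 = 0, and ∂_2 has invariant factor 2 > 1, so H_1 = Z/2.
  H_2: rank ker ∂_2 − rank ∂_3 = (12 − 12) − 0 = 0, and there is no ∂_3, so H_2 = 0.

(K is a triangulation of the real projective plane RP^2.)

H_0 ≅ Z,  H_1 ≅ Z/2,  H_2 = 0.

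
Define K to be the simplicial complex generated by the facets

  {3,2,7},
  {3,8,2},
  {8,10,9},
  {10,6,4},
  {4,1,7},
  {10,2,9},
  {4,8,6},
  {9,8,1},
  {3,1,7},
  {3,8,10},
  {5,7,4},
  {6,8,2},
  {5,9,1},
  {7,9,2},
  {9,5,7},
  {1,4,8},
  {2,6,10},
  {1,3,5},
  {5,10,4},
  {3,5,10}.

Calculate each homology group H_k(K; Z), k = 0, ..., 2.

Order the vertices as 1 < 2 < 3 < 4 < 5 < 6 < 7 < 8 < 9 < 10. Listing each simplex with vertices in this order, K has dimension 2 with simplices:

  0-simplices (10): [1], [2], [3], [4], [5], [6], [7], [8], [9], [10]
  1-simplices (30): (30 of them)
  2-simplices (20): (20 of them)

so the chain groups are C_0 ≅ Z^10, C_1 ≅ Z^30, C_2 ≅ Z^20.

Boundary ∂_1: C_1 → C_0 sends each edge [p,q] (with p < q) to q − p.
As a 10×30 matrix over Z this has rank 9, with invariant factors (1,1,1,1,1,1,1,1,1).

Boundary ∂_2: C_2 → C_1 acts by ∂[p,q,r] = [q,r] − [p,r] + [p,q]. For instance
  ∂[1,4,8] = [4,8] − [1,8] + [1,4],
  ∂[1,4,7] = [4,7] − [1,7] + [1,4].
As a 30×20 matrix over Z this has rank 20, with invariant factors (1,1,1,1,1,1,1,1,1,1,1,1,1,1,1,1,1,1,1,2).

Computing H_k = (kernel of ∂_k) / (image of ∂_{k+1}):

  H_0: rank C_0 − rank ∂_1 = 10 − 9 = 1, and the invariant factors of ∂_1 are all 1, so H_0 = Z.
  H_1: rank ker ∂_1 − rank ∂_2 = (30 − 9) − 20 = 1, and ∂_2 has invariant factor 2 > 1, so H_1 = Z ⊕ Z/2.
  H_2: rank ker ∂_2 − rank ∂_3 = (20 − 20) − 0 = 0, and there is no ∂_3, so H_2 = 0.

As a check, the Euler characteristic is 10 − 30 + 20 = 0, which agrees with 1 − 1 + 0 = 0.
(K is a triangulation of the Klein bottle.)

H_0 ≅ Z,  H_1 ≅ Z ⊕ Z/2,  H_2 = 0.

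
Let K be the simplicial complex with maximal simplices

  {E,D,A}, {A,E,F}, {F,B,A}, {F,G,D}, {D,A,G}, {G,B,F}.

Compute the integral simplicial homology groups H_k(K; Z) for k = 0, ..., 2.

H_0 ≅ Z,  H_1 ≅ Z,  H_2 = 0.

Order the vertices as A < B < D < E < F < G. Listing each simplex with vertices in this order, K has dimension 2 with simplices:

  0-simplices (6): A, B, D, E, F, G
  1-simplices (12): AB, AD, AE, AF, AG, BF, BG, DE, DF, DG, EF, FG
  2-simplices (6): ABF, ADE, ADG, AEF, BFG, DFG

so the chain groups are C_0 ≅ Z^6, C_1 ≅ Z^12, C_2 ≅ Z^6.

∂_1: C_1 → C_0 maps an edge to its endpoints' difference, ∂[p,q] = q − p. For instance
  ∂DE = E − D.
The 6×12 boundary matrix has rank 5 and Smith normal form diag(1,1,1,1,1).

The boundary map ∂_2: C_2 → C_1 maps a triangle to the signed sum of its edges. For instance
  ∂ABF = BF − AF + AB,
  ∂ADG = DG − AG + AD.
This gives a 12×6 integer matrix of rank 6; reducing to Smith normal form yields diagonal entries (1,1,1,1,1,1).

Computing H_k = (kernel of ∂_k) / (image of ∂_{k+1}):

  H_0: rank C_0 − rank ∂_1 = 6 − 5 = 1, and the invariant factors of ∂_1 are all 1, so H_0 ≅ Z.
  H_1: rank ker ∂_1 − rank ∂_2 = (12 − 5) − 6 = 1, and the invariant factors of ∂_2 are all 1, so H_1 ≅ Z.
  H_2: rank ker ∂_2 − rank ∂_3 = (6 − 6) − 0 = 0, and there is no ∂_3, so H_2 ≅ 0.

(K is a triangulation of the cylinder S^1 x I.)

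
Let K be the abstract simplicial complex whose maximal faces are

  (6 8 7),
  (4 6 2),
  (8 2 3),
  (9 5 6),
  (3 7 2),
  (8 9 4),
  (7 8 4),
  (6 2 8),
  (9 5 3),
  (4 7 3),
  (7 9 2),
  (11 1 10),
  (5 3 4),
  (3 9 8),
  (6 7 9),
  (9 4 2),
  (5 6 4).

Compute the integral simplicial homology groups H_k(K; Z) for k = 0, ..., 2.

Order the vertices as 1 < 2 < 3 < 4 < 5 < 6 < 7 < 8 < 9 < 10 < 11. Listing each simplex with vertices in this order, K has dimension 2 with simplices:

  0-simplices (11): [1], [2], [3], [4], [5], [6], [7], [8], [9], [10], [11]
  1-simplices (27): (27 of them)
  2-simplices (17): [1,10,11], [2,3,7], [2,3,8], [2,4,6], [2,4,9], [2,6,8], [2,7,9], [3,4,5], [3,4,7], [3,5,9], [3,8,9], [4,5,6], [4,7,8], [4,8,9], [5,6,9], [6,7,8], [6,7,9]

so the chain groups are C_0 ≅ Z^11, C_1 ≅ Z^27, C_2 ≅ Z^17.

The boundary map ∂_1: C_1 → C_0 is given by ∂[p,q] = [q] − [p].
The resulting 11×27 matrix has rank 9, and its Smith normal form has invariant factors (1,1,1,1,1,1,1,1,1).

The boundary map ∂_2: C_2 → C_1 acts by ∂[p,q,r] = [q,r] − [p,r] + [p,q]. For instance
  ∂[3,5,9] = [5,9] − [3,9] + [3,5],
  ∂[6,7,8] = [7,8] − [6,8] + [6,7].
This gives a 27×17 integer matrix of rank 16; reducing to Smith normal form yields diagonal entries (1,1,1,1,1,1,1,1,1,1,1,1,1,1,1,1).

Now H_k = ker ∂_k / im ∂_{k+1}, so:

  H_0: rank C_0 − rank ∂_1 = 11 − 9 = 2, and the invariant factors of ∂_1 are all 1, so H_0 ≅ Z^2.
  H_1: rank ker ∂_1 − rank ∂_2 = (27 − 9) − 16 = 2, and the invariant factors of ∂_2 are all 1, so H_1 ≅ Z^2.
  H_2: rank ker ∂_2 − rank ∂_3 = (17 − 16) − 0 = 1, and there is no ∂_3, so H_2 ≅ Z.

H_0 ≅ Z^2,  H_1 ≅ Z^2,  H_2 ≅ Z.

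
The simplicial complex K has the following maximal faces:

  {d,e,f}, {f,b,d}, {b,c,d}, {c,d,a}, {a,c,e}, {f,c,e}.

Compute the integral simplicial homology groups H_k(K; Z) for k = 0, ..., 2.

We work with the vertex ordering a < b < c < d < e < f. The simplices of K, each written with vertices in increasing order, are:

  0-simplices (6): a, b, c, d, e, f
  1-simplices (12): ac, ad, ae, bc, bd, bf, cd, ce, cf, de, df, ef
  2-simplices (6): acd, ace, bcd, bdf, cef, def

so the chain groups are C_0 ≅ Z^6, C_1 ≅ Z^12, C_2 ≅ Z^6.

Boundary ∂_1: C_1 → C_0 sends each edge [p,q] (with p < q) to q − p. For instance
  ∂cd = d − c.
The resulting 6×12 matrix has rank 5, and its Smith normal form has invariant factors (1,1,1,1,1).

The boundary map ∂_2: C_2 → C_1 sends each 2-simplex [p,q,r] to [q,r] − [p,r] + [p,q]. For instance
  ∂cef = ef − cf + ce,
  ∂acd = cd − ad + ac.
As a 12×6 matrix over Z this has rank 6, with invariant factors (1,1,1,1,1,1).

From H_k ≅ ker(∂_k) / im(∂_{k+1}) we obtain:

  H_0: rank C_0 − rank ∂_1 = 6 − 5 = 1, and the invariant factors of ∂_1 are all 1, so H_0 = Z.
  H_1: rank ker ∂_1 − rank ∂_2 = (12 − 5) − 6 = 1, and the invariant factors of ∂_2 are all 1, so H_1 = Z.
  H_2: rank ker ∂_2 − rank ∂_3 = (6 − 6) − 0 = 0, and there is no ∂_3, so H_2 = 0.

H_0 = Z,  H_1 = Z,  H_2 = 0.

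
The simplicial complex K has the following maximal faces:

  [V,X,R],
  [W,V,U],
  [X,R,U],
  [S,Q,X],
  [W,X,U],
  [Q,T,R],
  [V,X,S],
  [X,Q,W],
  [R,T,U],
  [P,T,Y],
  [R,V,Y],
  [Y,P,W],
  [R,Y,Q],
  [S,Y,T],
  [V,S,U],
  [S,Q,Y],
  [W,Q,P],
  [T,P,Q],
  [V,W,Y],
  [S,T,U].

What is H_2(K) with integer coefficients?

Take the total order P < Q < R < S < T < U < V < W < X < Y on the vertex set. Then K (dimension 2) consists of the simplices:

  0-simplices (10): P, Q, R, S, T, U, V, W, X, Y
  1-simplices (30): PQ, PT, PW, PY, QR, QS, QT, QW, QX, QY, RT, RU, RV, RX, RY, ST, SU, SV, SX, SY, TU, TY, UV, UW, UX, VW, VX, VY, WX, WY
  2-simplices (20): PQT, PQW, PTY, PWY, QRT, QRY, QSX, QSY, QWX, RTU, RUX, RVX, RVY, STU, STY, SUV, SVX, UVW, UWX, VWY

so the chain groups are C_0 ≅ Z^10, C_1 ≅ Z^30, C_2 ≅ Z^20.

The boundary map ∂_1: C_1 → C_0 maps an edge to its endpoints' difference, ∂[p,q] = q − p. For instance
  ∂VX = X − V.
The resulting 10×30 matrix has rank 9, and its Smith normal form has invariant factors (1,1,1,1,1,1,1,1,1).

Boundary ∂_2: C_2 → C_1 maps a triangle to the signed sum of its edges. For instance
  ∂QWX = WX − QX + QW,
  ∂PTY = TY − PY + PT.
As a 30×20 matrix over Z this has rank 20, with invariant factors (1,1,1,1,1,1,1,1,1,1,1,1,1,1,1,1,1,1,1,2).

Reading off H_k = ker ∂_k / im ∂_{k+1}:

  H_2: rank ker ∂_2 − rank ∂_3 = (20 − 20) − 0 = 0, and there is no ∂_3, so H_2 = 0.

H_2 ≅ 0.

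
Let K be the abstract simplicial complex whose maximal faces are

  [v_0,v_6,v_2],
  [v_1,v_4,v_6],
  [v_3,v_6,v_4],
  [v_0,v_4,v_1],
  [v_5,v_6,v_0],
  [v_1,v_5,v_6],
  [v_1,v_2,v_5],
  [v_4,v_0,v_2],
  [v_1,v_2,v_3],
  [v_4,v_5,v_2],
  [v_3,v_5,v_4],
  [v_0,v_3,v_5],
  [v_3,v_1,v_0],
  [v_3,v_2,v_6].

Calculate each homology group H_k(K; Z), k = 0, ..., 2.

H_0 ≅ Z,  H_1 ≅ Z^2,  H_2 ≅ Z.

Fix the vertex order v_0 < v_1 < v_2 < v_3 < v_4 < v_5 < v_6 and write every simplex with vertices in increasing order. Then dim K = 2 and the simplices of K are:

  0-simplices (7): [v_0], [v_1], [v_2], [v_3], [v_4], [v_5], [v_6]
  1-simplices (21): (21 of them)
  2-simplices (14): (14 of them)

giving chain groups C_0 ≅ Z^7, C_1 ≅ Z^21, C_2 ≅ Z^14.

Boundary ∂_1: C_1 → C_0 sends each edge [p,q] (with p < q) to q − p.
As a 7×21 matrix over Z this has rank 6, with invariant factors (1,1,1,1,1,1).

∂_2: C_2 → C_1 acts by ∂[p,q,r] = [q,r] − [p,r] + [p,q]. For instance
  ∂[v_0,v_2,v_4] = [v_2,v_4] − [v_0,v_4] + [v_0,v_2],
  ∂[v_1,v_2,v_3] = [v_2,v_3] − [v_1,v_3] + [v_1,v_2].
This gives a 21×14 integer matrix of rank 13; reducing to Smith normal form yields diagonal entries (1,1,1,1,1,1,1,1,1,1,1,1,1).

Reading off H_k = ker ∂_k / im ∂_{k+1}:

  H_0: rank C_0 − rank ∂_1 = 7 − 6 = 1, and the invariant factors of ∂_1 are all 1, so H_0 = Z.
  H_1: rank ker ∂_1 − rank ∂_2 = (21 − 6) − 13 = 2, and the invariant factors of ∂_2 are all 1, so H_1 = Z^2.
  H_2: rank ker ∂_2 − rank ∂_3 = (14 − 13) − 0 = 1, and there is no ∂_3, so H_2 = Z.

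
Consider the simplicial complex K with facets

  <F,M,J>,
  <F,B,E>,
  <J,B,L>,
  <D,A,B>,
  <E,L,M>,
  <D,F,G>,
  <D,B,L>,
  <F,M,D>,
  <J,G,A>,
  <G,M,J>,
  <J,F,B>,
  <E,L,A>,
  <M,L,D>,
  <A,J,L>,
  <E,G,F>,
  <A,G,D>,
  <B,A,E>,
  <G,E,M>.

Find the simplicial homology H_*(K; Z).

H_0 ≅ Z,  H_1 ≅ Z ⊕ Z/2Z,  H_2 = 0.

K has 9 vertices, 27 edges, 18 triangles.
rank ∂_0 = 0, rank ∂_1 = 8 ⇒ b_0 = 9 − 0 − 8 = 1; all invariant factors of ∂_1 are 1 so no torsion. So H_0 = Z.
rank ∂_1 = 8, rank ∂_2 = 18 ⇒ b_1 = 27 − 8 − 18 = 1; ∂_2 has invariant factor(s) [2] giving torsion. So H_1 = Z ⊕ Z/2Z.
rank ∂_2 = 18, rank ∂_3 = 0 ⇒ b_2 = 18 − 18 − 0 = 0. So H_2 = 0.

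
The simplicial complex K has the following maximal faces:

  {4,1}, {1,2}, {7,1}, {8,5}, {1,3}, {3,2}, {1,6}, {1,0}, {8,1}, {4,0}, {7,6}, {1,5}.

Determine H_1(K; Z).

H_1 ≅ Z^4.

We work with the vertex ordering 0 < 1 < 2 < 3 < 4 < 5 < 6 < 7 < 8. The simplices of K, each written with vertices in increasing order, are:

  0-simplices (9): [0], [1], [2], [3], [4], [5], [6], [7], [8]
  1-simplices (12): [0,1], [0,4], [1,2], [1,3], [1,4], [1,5], [1,6], [1,7], [1,8], [2,3], [5,8], [6,7]

giving chain groups C_0 ≅ Z^9, C_1 ≅ Z^12.

∂_1: C_1 → C_0 is given by ∂[p,q] = [q] − [p].
The resulting 9×12 matrix has rank 8, and its Smith normal form has invariant factors (1,1,1,1,1,1,1,1).

From H_k ≅ ker(∂_k) / im(∂_{k+1}) we obtain:

  H_1: rank ker ∂_1 − rank ∂_2 = (12 − 8) − 0 = 4, and there is no ∂_2, so H_1 = Z^4.

(K is a triangulation of a wedge of 4 circles.)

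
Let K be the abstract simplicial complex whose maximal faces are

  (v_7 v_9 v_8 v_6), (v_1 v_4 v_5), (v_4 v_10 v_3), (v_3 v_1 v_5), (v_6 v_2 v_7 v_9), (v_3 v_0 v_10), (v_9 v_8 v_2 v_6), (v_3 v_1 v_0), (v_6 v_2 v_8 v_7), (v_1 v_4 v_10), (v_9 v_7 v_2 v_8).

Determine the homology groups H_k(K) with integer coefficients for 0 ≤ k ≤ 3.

Take the total order v_0 < v_1 < v_2 < v_3 < v_4 < v_5 < v_6 < v_7 < v_8 < v_9 < v_10 on the vertex set. Then K (dimension 3) consists of the simplices:

  0-simplices (11): [v_0], [v_1], [v_2], [v_3], [v_4], [v_5], [v_6], [v_7], [v_8], [v_9], [v_10]
  1-simplices (22): (22 of them)
  2-simplices (16): (16 of them)
  3-simplices (5): [v_2,v_6,v_7,v_8], [v_2,v_6,v_7,v_9], [v_2,v_6,v_8,v_9], [v_2,v_7,v_8,v_9], [v_6,v_7,v_8,v_9]

Hence C_0 ≅ Z^11, C_1 ≅ Z^22, C_2 ≅ Z^16, C_3 ≅ Z^5.

∂_1: C_1 → C_0 maps an edge to its endpoints' difference, ∂[p,q] = q − p. For instance
  ∂[v_1,v_5] = [v_5] − [v_1].
The 11×22 boundary matrix has rank 9 and Smith normal form diag(1,1,1,1,1,1,1,1,1).

The boundary map ∂_2: C_2 → C_1 acts by ∂[p,q,r] = [q,r] − [p,r] + [p,q]. For instance
  ∂[v_1,v_3,v_5] = [v_3,v_5] − [v_1,v_5] + [v_1,v_3],
  ∂[v_1,v_4,v_10] = [v_4,v_10] − [v_1,v_10] + [v_1,v_4].
As a 22×16 matrix over Z this has rank 12, with invariant factors (1,1,1,1,1,1,1,1,1,1,1,1).

The boundary map ∂_3: C_3 → C_2 sends each 3-simplex σ to the alternating sum Σ_i (−1)^i (σ with its i-th vertex removed). For instance
  ∂[v_6,v_7,v_8,v_9] = [v_7,v_8,v_9] − [v_6,v_8,v_9] + [v_6,v_7,v_9] − [v_6,v_7,v_8],
  ∂[v_2,v_6,v_8,v_9] = [v_6,v_8,v_9] − [v_2,v_8,v_9] + [v_2,v_6,v_9] − [v_2,v_6,v_8].
This gives a 16×5 integer matrix of rank 4; reducing to Smith normal form yields diagonal entries (1,1,1,1).

Now H_k = ker ∂_k / im ∂_{k+1}, so:

  H_0: rank C_0 − rank ∂_1 = 11 − 9 = 2, and the invariant factors of ∂_1 are all 1, so H_0 = Z^2.
  H_1: rank ker ∂_1 − rank ∂_2 = (22 − 9) − 12 = 1, and the invariant factors of ∂_2 are all 1, so H_1 = Z.
  H_2: rank ker ∂_2 − rank ∂_3 = (16 − 12) − 4 = 0, and the invariant factors of ∂_3 are all 1, so H_2 = 0.
  H_3: rank ker ∂_3 − rank ∂_4 = (5 − 4) − 0 = 1, and there is no ∂_4, so H_3 = Z.

As a check, the Euler characteristic is 11 − 22 + 16 − 5 = 0, which agrees with 2 − 1 + 0 − 1 = 0.
(K is a triangulation of the disjoint union of the 3-sphere S^3 and the cylinder S^1 x I.)

H_0 ≅ Z^2,  H_1 ≅ Z,  H_2 = 0,  H_3 ≅ Z.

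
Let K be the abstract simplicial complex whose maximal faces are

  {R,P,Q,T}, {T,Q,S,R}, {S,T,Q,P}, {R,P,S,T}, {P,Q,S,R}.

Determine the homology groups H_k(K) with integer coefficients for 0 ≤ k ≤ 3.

H_0 = Z,  H_1 = 0,  H_2 = 0,  H_3 = Z.

We work with the vertex ordering P < Q < R < S < T. The simplices of K, each written with vertices in increasing order, are:

  0-simplices (5): P, Q, R, S, T
  1-simplices (10): PQ, PR, PS, PT, QR, QS, QT, RS, RT, ST
  2-simplices (10): PQR, PQS, PQT, PRS, PRT, PST, QRS, QRT, QST, RST
  3-simplices (5): PQRS, PQRT, PQST, PRST, QRST

so the chain groups are C_0 ≅ Z^5, C_1 ≅ Z^10, C_2 ≅ Z^10, C_3 ≅ Z^5.

Boundary ∂_1: C_1 → C_0 is given by ∂[p,q] = [q] − [p]. For instance
  ∂PR = R − P.
The 5×10 boundary matrix has rank 4 and Smith normal form diag(1,1,1,1).

Boundary ∂_2: C_2 → C_1 acts by ∂[p,q,r] = [q,r] − [p,r] + [p,q]. For instance
  ∂PQT = QT − PT + PQ,
  ∂QST = ST − QT + QS.
This gives a 10×10 integer matrix of rank 6; reducing to Smith normal form yields diagonal entries (1,1,1,1,1,1).

∂_3: C_3 → C_2 sends each 3-simplex σ to the alternating sum Σ_i (−1)^i (σ with its i-th vertex removed). For instance
  ∂QRST = RST − QST + QRT − QRS,
  ∂PQRS = QRS − PRS + PQS − PQR.
As a 10×5 matrix over Z this has rank 4, with invariant factors (1,1,1,1).

Now H_k = ker ∂_k / im ∂_{k+1}, so:

  H_0: rank C_0 − rank ∂_1 = 5 − 4 = 1, and the invariant factors of ∂_1 are all 1, so H_0 ≅ Z.
  H_1: rank ker ∂_1 − rank ∂_2 = (10 − 4) − 6 = 0, and the invariant factors of ∂_2 are all 1, so H_1 ≅ 0.
  H_2: rank ker ∂_2 − rank ∂_3 = (10 − 6) − 4 = 0, and the invariant factors of ∂_3 are all 1, so H_2 ≅ 0.
  H_3: rank ker ∂_3 − rank ∂_4 = (5 − 4) − 0 = 1, and there is no ∂_4, so H_3 ≅ Z.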